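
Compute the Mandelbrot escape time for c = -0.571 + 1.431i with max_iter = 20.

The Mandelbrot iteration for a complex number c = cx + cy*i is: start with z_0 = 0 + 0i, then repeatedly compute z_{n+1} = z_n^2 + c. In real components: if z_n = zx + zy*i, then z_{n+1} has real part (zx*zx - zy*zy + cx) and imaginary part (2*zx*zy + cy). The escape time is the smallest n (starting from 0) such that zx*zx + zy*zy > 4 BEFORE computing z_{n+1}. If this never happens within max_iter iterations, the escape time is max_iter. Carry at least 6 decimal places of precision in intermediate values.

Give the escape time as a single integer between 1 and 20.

z_0 = 0 + 0i, c = -0.5710 + 1.4310i
Iter 1: z = -0.5710 + 1.4310i, |z|^2 = 2.3738
Iter 2: z = -2.2927 + -0.2032i, |z|^2 = 5.2979
Escaped at iteration 2

Answer: 2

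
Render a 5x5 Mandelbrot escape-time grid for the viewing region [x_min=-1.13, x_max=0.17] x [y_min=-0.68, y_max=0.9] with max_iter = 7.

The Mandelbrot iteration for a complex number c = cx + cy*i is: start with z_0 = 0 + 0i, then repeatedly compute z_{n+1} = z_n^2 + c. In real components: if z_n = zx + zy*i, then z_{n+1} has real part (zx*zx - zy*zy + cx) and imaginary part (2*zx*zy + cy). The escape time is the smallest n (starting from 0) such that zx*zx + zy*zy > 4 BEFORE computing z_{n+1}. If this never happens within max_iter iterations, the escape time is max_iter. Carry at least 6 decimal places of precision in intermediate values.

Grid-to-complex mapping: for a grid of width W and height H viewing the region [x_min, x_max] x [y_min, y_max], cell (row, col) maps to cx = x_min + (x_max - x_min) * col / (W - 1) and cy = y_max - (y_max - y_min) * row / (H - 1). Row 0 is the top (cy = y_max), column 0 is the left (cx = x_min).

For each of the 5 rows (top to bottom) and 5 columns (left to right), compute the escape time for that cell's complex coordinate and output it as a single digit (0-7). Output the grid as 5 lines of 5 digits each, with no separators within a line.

Answer: 34474
56777
77777
77777
34777

Derivation:
(row=0, col=0): c = -1.1300 + 0.9000i → escape time 3
(row=0, col=1): c = -0.8050 + 0.9000i → escape time 4
(row=0, col=2): c = -0.4800 + 0.9000i → escape time 4
(row=0, col=3): c = -0.1550 + 0.9000i → escape time 7
(row=0, col=4): c = 0.1700 + 0.9000i → escape time 4
(row=1, col=0): c = -1.1300 + 0.5050i → escape time 5
(row=1, col=1): c = -0.8050 + 0.5050i → escape time 6
(row=1, col=2): c = -0.4800 + 0.5050i → escape time 7
(row=1, col=3): c = -0.1550 + 0.5050i → escape time 7
(row=1, col=4): c = 0.1700 + 0.5050i → escape time 7
(row=2, col=0): c = -1.1300 + 0.1100i → escape time 7
(row=2, col=1): c = -0.8050 + 0.1100i → escape time 7
(row=2, col=2): c = -0.4800 + 0.1100i → escape time 7
(row=2, col=3): c = -0.1550 + 0.1100i → escape time 7
(row=2, col=4): c = 0.1700 + 0.1100i → escape time 7
(row=3, col=0): c = -1.1300 + -0.2850i → escape time 7
(row=3, col=1): c = -0.8050 + -0.2850i → escape time 7
(row=3, col=2): c = -0.4800 + -0.2850i → escape time 7
(row=3, col=3): c = -0.1550 + -0.2850i → escape time 7
(row=3, col=4): c = 0.1700 + -0.2850i → escape time 7
(row=4, col=0): c = -1.1300 + -0.6800i → escape time 3
(row=4, col=1): c = -0.8050 + -0.6800i → escape time 4
(row=4, col=2): c = -0.4800 + -0.6800i → escape time 7
(row=4, col=3): c = -0.1550 + -0.6800i → escape time 7
(row=4, col=4): c = 0.1700 + -0.6800i → escape time 7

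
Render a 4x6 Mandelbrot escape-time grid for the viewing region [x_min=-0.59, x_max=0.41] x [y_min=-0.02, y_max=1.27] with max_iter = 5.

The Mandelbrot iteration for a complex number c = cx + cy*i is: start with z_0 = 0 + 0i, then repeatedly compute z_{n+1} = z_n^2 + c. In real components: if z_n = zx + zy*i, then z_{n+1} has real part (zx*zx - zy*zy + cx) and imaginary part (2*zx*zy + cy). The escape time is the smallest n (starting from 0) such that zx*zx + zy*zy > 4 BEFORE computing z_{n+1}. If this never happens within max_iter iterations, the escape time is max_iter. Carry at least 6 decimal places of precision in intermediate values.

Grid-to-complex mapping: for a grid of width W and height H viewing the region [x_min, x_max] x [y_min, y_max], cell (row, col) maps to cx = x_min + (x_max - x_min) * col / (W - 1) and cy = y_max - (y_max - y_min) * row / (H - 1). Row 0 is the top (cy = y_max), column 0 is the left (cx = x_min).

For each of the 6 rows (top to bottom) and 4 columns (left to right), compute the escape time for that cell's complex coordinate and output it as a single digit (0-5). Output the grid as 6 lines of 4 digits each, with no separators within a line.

Answer: 3322
4543
5554
5555
5555
5555

Derivation:
(row=0, col=0): c = -0.5900 + 1.2700i → escape time 3
(row=0, col=1): c = -0.2567 + 1.2700i → escape time 3
(row=0, col=2): c = 0.0767 + 1.2700i → escape time 2
(row=0, col=3): c = 0.4100 + 1.2700i → escape time 2
(row=1, col=0): c = -0.5900 + 1.0120i → escape time 4
(row=1, col=1): c = -0.2567 + 1.0120i → escape time 5
(row=1, col=2): c = 0.0767 + 1.0120i → escape time 4
(row=1, col=3): c = 0.4100 + 1.0120i → escape time 3
(row=2, col=0): c = -0.5900 + 0.7540i → escape time 5
(row=2, col=1): c = -0.2567 + 0.7540i → escape time 5
(row=2, col=2): c = 0.0767 + 0.7540i → escape time 5
(row=2, col=3): c = 0.4100 + 0.7540i → escape time 4
(row=3, col=0): c = -0.5900 + 0.4960i → escape time 5
(row=3, col=1): c = -0.2567 + 0.4960i → escape time 5
(row=3, col=2): c = 0.0767 + 0.4960i → escape time 5
(row=3, col=3): c = 0.4100 + 0.4960i → escape time 5
(row=4, col=0): c = -0.5900 + 0.2380i → escape time 5
(row=4, col=1): c = -0.2567 + 0.2380i → escape time 5
(row=4, col=2): c = 0.0767 + 0.2380i → escape time 5
(row=4, col=3): c = 0.4100 + 0.2380i → escape time 5
(row=5, col=0): c = -0.5900 + -0.0200i → escape time 5
(row=5, col=1): c = -0.2567 + -0.0200i → escape time 5
(row=5, col=2): c = 0.0767 + -0.0200i → escape time 5
(row=5, col=3): c = 0.4100 + -0.0200i → escape time 5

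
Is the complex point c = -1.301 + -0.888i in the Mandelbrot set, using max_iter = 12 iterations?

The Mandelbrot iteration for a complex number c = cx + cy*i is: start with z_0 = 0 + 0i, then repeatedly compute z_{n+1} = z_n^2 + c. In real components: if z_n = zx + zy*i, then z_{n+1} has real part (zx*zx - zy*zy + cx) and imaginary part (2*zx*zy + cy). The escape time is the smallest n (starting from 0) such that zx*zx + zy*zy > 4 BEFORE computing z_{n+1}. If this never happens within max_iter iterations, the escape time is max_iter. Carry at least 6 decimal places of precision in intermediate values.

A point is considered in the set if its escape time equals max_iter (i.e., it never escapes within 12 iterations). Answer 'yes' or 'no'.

Answer: no

Derivation:
z_0 = 0 + 0i, c = -1.3010 + -0.8880i
Iter 1: z = -1.3010 + -0.8880i, |z|^2 = 2.4811
Iter 2: z = -0.3969 + 1.4226i, |z|^2 = 2.1813
Iter 3: z = -3.1672 + -2.0174i, |z|^2 = 14.1006
Escaped at iteration 3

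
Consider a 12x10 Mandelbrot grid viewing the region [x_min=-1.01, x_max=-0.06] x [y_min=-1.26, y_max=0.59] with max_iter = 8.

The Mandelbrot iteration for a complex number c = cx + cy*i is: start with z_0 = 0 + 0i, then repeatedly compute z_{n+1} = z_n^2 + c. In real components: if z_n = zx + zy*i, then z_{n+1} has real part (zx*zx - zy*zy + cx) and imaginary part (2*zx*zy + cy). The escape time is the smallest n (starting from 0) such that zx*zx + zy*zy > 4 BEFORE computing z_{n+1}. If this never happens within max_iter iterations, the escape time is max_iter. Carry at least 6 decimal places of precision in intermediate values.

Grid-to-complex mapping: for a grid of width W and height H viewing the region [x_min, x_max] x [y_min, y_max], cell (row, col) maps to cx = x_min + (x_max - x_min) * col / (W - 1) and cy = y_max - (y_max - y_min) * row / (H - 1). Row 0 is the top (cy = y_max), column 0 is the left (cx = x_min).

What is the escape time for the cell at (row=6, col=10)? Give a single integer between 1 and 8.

Answer: 8

Derivation:
z_0 = 0 + 0i, c = -0.1464 + -0.6433i
Iter 1: z = -0.1464 + -0.6433i, |z|^2 = 0.4353
Iter 2: z = -0.5388 + -0.4550i, |z|^2 = 0.4974
Iter 3: z = -0.0631 + -0.1530i, |z|^2 = 0.0274
Iter 4: z = -0.1658 + -0.6240i, |z|^2 = 0.4169
Iter 5: z = -0.5083 + -0.4364i, |z|^2 = 0.4488
Iter 6: z = -0.0785 + -0.1997i, |z|^2 = 0.0460
Iter 7: z = -0.1801 + -0.6120i, |z|^2 = 0.4070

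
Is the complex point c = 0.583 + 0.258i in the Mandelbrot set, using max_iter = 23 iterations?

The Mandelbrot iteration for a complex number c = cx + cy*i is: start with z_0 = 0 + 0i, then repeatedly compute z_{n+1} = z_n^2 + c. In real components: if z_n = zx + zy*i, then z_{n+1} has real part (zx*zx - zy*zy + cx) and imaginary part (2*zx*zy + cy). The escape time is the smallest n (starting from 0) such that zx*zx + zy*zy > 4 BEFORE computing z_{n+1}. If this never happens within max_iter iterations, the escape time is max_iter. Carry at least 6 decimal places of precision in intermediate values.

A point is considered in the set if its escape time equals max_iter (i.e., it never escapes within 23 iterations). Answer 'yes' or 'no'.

z_0 = 0 + 0i, c = 0.5830 + 0.2580i
Iter 1: z = 0.5830 + 0.2580i, |z|^2 = 0.4065
Iter 2: z = 0.8563 + 0.5588i, |z|^2 = 1.0456
Iter 3: z = 1.0040 + 1.2151i, |z|^2 = 2.4844
Iter 4: z = 0.1146 + 2.6979i, |z|^2 = 7.2917
Escaped at iteration 4

Answer: no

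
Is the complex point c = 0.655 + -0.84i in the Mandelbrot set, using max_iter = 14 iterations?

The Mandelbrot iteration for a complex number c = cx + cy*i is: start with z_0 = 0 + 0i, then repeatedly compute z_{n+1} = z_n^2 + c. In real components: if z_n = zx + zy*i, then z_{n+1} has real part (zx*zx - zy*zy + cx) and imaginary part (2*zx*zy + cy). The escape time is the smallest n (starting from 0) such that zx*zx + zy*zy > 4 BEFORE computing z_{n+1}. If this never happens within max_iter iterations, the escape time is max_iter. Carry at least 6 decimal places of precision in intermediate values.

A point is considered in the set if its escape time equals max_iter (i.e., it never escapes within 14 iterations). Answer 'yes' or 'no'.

z_0 = 0 + 0i, c = 0.6550 + -0.8400i
Iter 1: z = 0.6550 + -0.8400i, |z|^2 = 1.1346
Iter 2: z = 0.3784 + -1.9404i, |z|^2 = 3.9084
Iter 3: z = -2.9669 + -2.3086i, |z|^2 = 14.1324
Escaped at iteration 3

Answer: no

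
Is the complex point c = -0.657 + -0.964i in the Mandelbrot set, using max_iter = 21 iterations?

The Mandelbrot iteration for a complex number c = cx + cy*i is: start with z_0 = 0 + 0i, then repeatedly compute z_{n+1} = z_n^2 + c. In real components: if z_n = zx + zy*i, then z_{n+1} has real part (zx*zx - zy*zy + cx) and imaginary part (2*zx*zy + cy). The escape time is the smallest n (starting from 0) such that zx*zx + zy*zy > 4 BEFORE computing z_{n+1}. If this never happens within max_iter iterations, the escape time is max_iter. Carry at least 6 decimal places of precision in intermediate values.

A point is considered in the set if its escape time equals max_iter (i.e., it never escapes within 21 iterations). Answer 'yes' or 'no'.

z_0 = 0 + 0i, c = -0.6570 + -0.9640i
Iter 1: z = -0.6570 + -0.9640i, |z|^2 = 1.3609
Iter 2: z = -1.1546 + 0.3027i, |z|^2 = 1.4248
Iter 3: z = 0.5846 + -1.6630i, |z|^2 = 3.1074
Iter 4: z = -3.0809 + -2.9083i, |z|^2 = 17.9503
Escaped at iteration 4

Answer: no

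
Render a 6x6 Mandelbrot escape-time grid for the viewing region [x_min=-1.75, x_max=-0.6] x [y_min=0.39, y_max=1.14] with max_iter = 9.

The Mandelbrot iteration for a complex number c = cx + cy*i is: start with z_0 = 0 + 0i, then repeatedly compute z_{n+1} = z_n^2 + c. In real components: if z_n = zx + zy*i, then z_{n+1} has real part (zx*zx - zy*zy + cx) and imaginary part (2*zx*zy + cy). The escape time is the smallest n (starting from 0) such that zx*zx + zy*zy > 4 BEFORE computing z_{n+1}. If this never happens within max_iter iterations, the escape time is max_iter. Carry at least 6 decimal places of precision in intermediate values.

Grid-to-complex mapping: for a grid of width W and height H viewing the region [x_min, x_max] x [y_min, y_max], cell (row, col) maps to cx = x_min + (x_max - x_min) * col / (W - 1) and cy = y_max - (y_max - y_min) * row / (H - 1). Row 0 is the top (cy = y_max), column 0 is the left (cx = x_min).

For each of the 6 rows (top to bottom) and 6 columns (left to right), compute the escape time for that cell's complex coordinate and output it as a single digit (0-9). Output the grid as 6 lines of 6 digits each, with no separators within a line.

(row=0, col=0): c = -1.7500 + 1.1400i → escape time 1
(row=0, col=1): c = -1.5200 + 1.1400i → escape time 2
(row=0, col=2): c = -1.2900 + 1.1400i → escape time 2
(row=0, col=3): c = -1.0600 + 1.1400i → escape time 3
(row=0, col=4): c = -0.8300 + 1.1400i → escape time 3
(row=0, col=5): c = -0.6000 + 1.1400i → escape time 3
(row=1, col=0): c = -1.7500 + 0.9900i → escape time 1
(row=1, col=1): c = -1.5200 + 0.9900i → escape time 2
(row=1, col=2): c = -1.2900 + 0.9900i → escape time 3
(row=1, col=3): c = -1.0600 + 0.9900i → escape time 3
(row=1, col=4): c = -0.8300 + 0.9900i → escape time 3
(row=1, col=5): c = -0.6000 + 0.9900i → escape time 4
(row=2, col=0): c = -1.7500 + 0.8400i → escape time 2
(row=2, col=1): c = -1.5200 + 0.8400i → escape time 3
(row=2, col=2): c = -1.2900 + 0.8400i → escape time 3
(row=2, col=3): c = -1.0600 + 0.8400i → escape time 3
(row=2, col=4): c = -0.8300 + 0.8400i → escape time 4
(row=2, col=5): c = -0.6000 + 0.8400i → escape time 4
(row=3, col=0): c = -1.7500 + 0.6900i → escape time 3
(row=3, col=1): c = -1.5200 + 0.6900i → escape time 3
(row=3, col=2): c = -1.2900 + 0.6900i → escape time 3
(row=3, col=3): c = -1.0600 + 0.6900i → escape time 4
(row=3, col=4): c = -0.8300 + 0.6900i → escape time 4
(row=3, col=5): c = -0.6000 + 0.6900i → escape time 9
(row=4, col=0): c = -1.7500 + 0.5400i → escape time 3
(row=4, col=1): c = -1.5200 + 0.5400i → escape time 3
(row=4, col=2): c = -1.2900 + 0.5400i → escape time 3
(row=4, col=3): c = -1.0600 + 0.5400i → escape time 5
(row=4, col=4): c = -0.8300 + 0.5400i → escape time 5
(row=4, col=5): c = -0.6000 + 0.5400i → escape time 9
(row=5, col=0): c = -1.7500 + 0.3900i → escape time 3
(row=5, col=1): c = -1.5200 + 0.3900i → escape time 4
(row=5, col=2): c = -1.2900 + 0.3900i → escape time 8
(row=5, col=3): c = -1.0600 + 0.3900i → escape time 8
(row=5, col=4): c = -0.8300 + 0.3900i → escape time 7
(row=5, col=5): c = -0.6000 + 0.3900i → escape time 9

Answer: 122333
123334
233344
333449
333559
348879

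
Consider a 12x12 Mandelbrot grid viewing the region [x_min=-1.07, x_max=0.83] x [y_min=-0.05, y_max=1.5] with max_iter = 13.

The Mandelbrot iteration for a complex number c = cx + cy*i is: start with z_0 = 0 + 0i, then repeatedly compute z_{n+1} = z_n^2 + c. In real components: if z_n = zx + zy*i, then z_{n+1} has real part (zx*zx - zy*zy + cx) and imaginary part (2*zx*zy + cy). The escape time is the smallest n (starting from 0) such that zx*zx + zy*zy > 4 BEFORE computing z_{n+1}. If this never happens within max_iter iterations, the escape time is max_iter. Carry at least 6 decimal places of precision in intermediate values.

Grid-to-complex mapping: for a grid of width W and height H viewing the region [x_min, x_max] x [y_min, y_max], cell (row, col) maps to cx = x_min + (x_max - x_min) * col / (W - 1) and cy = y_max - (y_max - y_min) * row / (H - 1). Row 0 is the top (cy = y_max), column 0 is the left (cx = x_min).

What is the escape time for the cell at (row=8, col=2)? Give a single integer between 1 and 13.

z_0 = 0 + 0i, c = -0.7245 + 0.3727i
Iter 1: z = -0.7245 + 0.3727i, |z|^2 = 0.6639
Iter 2: z = -0.3385 + -0.1674i, |z|^2 = 0.1426
Iter 3: z = -0.6380 + 0.4861i, |z|^2 = 0.6433
Iter 4: z = -0.5538 + -0.2475i, |z|^2 = 0.3679
Iter 5: z = -0.4791 + 0.6468i, |z|^2 = 0.6479
Iter 6: z = -0.9133 + -0.2470i, |z|^2 = 0.8952
Iter 7: z = 0.0486 + 0.8240i, |z|^2 = 0.6813
Iter 8: z = -1.4012 + 0.4528i, |z|^2 = 2.1683
Iter 9: z = 1.0336 + -0.8963i, |z|^2 = 1.8717
Iter 10: z = -0.4594 + -1.4801i, |z|^2 = 2.4018
Iter 11: z = -2.7042 + 1.7327i, |z|^2 = 10.3150
Escaped at iteration 11

Answer: 11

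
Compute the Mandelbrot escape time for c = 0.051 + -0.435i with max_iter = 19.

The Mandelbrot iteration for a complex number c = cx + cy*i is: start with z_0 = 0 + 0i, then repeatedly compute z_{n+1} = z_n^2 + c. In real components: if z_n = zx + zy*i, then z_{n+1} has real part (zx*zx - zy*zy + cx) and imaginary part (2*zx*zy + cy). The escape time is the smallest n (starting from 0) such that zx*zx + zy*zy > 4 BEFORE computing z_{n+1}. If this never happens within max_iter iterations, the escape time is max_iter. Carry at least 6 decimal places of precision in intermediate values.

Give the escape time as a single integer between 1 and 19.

z_0 = 0 + 0i, c = 0.0510 + -0.4350i
Iter 1: z = 0.0510 + -0.4350i, |z|^2 = 0.1918
Iter 2: z = -0.1356 + -0.4794i, |z|^2 = 0.2482
Iter 3: z = -0.1604 + -0.3050i, |z|^2 = 0.1187
Iter 4: z = -0.0163 + -0.3372i, |z|^2 = 0.1139
Iter 5: z = -0.0624 + -0.4240i, |z|^2 = 0.1837
Iter 6: z = -0.1249 + -0.3821i, |z|^2 = 0.1616
Iter 7: z = -0.0794 + -0.3396i, |z|^2 = 0.1216
Iter 8: z = -0.0580 + -0.3811i, |z|^2 = 0.1486
Iter 9: z = -0.0909 + -0.3908i, |z|^2 = 0.1610
Iter 10: z = -0.0935 + -0.3640i, |z|^2 = 0.1412
Iter 11: z = -0.0727 + -0.3670i, |z|^2 = 0.1400
Iter 12: z = -0.0784 + -0.3816i, |z|^2 = 0.1518
Iter 13: z = -0.0885 + -0.3752i, |z|^2 = 0.1486
Iter 14: z = -0.0819 + -0.3686i, |z|^2 = 0.1426
Iter 15: z = -0.0782 + -0.3746i, |z|^2 = 0.1464
Iter 16: z = -0.0832 + -0.3764i, |z|^2 = 0.1486
Iter 17: z = -0.0838 + -0.3723i, |z|^2 = 0.1457
Iter 18: z = -0.0806 + -0.3726i, |z|^2 = 0.1453

Answer: 19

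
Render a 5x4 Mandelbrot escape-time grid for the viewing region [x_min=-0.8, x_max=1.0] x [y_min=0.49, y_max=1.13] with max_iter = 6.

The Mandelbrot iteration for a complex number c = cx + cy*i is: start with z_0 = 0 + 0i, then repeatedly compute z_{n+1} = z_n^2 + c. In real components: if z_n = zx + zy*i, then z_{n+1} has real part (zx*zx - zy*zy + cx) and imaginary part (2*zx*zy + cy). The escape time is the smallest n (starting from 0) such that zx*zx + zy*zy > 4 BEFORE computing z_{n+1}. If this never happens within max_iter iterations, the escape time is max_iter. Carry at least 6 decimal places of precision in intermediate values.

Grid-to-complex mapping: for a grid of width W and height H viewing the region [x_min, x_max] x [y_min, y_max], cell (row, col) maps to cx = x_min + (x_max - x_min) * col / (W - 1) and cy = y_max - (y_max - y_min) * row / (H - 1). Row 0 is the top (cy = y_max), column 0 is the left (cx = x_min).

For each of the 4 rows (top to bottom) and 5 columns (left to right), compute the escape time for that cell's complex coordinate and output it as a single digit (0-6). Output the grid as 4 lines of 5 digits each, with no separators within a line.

(row=0, col=0): c = -0.8000 + 1.1300i → escape time 3
(row=0, col=1): c = -0.3500 + 1.1300i → escape time 4
(row=0, col=2): c = 0.1000 + 1.1300i → escape time 3
(row=0, col=3): c = 0.5500 + 1.1300i → escape time 2
(row=0, col=4): c = 1.0000 + 1.1300i → escape time 2
(row=1, col=0): c = -0.8000 + 0.9167i → escape time 3
(row=1, col=1): c = -0.3500 + 0.9167i → escape time 5
(row=1, col=2): c = 0.1000 + 0.9167i → escape time 5
(row=1, col=3): c = 0.5500 + 0.9167i → escape time 3
(row=1, col=4): c = 1.0000 + 0.9167i → escape time 2
(row=2, col=0): c = -0.8000 + 0.7033i → escape time 4
(row=2, col=1): c = -0.3500 + 0.7033i → escape time 6
(row=2, col=2): c = 0.1000 + 0.7033i → escape time 6
(row=2, col=3): c = 0.5500 + 0.7033i → escape time 3
(row=2, col=4): c = 1.0000 + 0.7033i → escape time 2
(row=3, col=0): c = -0.8000 + 0.4900i → escape time 6
(row=3, col=1): c = -0.3500 + 0.4900i → escape time 6
(row=3, col=2): c = 0.1000 + 0.4900i → escape time 6
(row=3, col=3): c = 0.5500 + 0.4900i → escape time 4
(row=3, col=4): c = 1.0000 + 0.4900i → escape time 2

Answer: 34322
35532
46632
66642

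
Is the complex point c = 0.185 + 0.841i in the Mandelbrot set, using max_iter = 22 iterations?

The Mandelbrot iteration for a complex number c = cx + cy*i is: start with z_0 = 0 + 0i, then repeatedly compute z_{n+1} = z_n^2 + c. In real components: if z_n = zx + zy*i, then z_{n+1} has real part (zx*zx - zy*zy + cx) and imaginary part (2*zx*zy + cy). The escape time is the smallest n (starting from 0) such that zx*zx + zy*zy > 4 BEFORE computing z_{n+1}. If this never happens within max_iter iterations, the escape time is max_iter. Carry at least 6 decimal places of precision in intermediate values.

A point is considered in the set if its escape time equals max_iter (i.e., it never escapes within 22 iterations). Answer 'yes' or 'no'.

z_0 = 0 + 0i, c = 0.1850 + 0.8410i
Iter 1: z = 0.1850 + 0.8410i, |z|^2 = 0.7415
Iter 2: z = -0.4881 + 1.1522i, |z|^2 = 1.5657
Iter 3: z = -0.9043 + -0.2836i, |z|^2 = 0.8982
Iter 4: z = 0.9223 + 1.3540i, |z|^2 = 2.6840
Iter 5: z = -0.7977 + 3.3386i, |z|^2 = 11.7825
Escaped at iteration 5

Answer: no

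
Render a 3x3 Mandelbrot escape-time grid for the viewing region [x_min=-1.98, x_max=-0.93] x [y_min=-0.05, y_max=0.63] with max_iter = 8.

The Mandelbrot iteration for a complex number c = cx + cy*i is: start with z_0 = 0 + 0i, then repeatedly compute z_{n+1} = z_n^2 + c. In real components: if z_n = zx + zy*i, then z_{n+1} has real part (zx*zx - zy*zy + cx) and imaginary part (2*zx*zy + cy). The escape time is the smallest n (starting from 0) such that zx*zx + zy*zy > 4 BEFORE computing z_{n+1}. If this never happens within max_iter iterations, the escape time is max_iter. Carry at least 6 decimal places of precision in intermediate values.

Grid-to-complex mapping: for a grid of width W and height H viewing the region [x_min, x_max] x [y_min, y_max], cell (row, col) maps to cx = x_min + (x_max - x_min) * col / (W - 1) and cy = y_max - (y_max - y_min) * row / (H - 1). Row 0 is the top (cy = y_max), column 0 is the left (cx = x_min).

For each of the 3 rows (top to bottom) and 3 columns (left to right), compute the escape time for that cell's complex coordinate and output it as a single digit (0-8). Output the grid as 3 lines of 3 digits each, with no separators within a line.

Answer: 134
158
588

Derivation:
(row=0, col=0): c = -1.9800 + 0.6300i → escape time 1
(row=0, col=1): c = -1.4550 + 0.6300i → escape time 3
(row=0, col=2): c = -0.9300 + 0.6300i → escape time 4
(row=1, col=0): c = -1.9800 + 0.2900i → escape time 1
(row=1, col=1): c = -1.4550 + 0.2900i → escape time 5
(row=1, col=2): c = -0.9300 + 0.2900i → escape time 8
(row=2, col=0): c = -1.9800 + -0.0500i → escape time 5
(row=2, col=1): c = -1.4550 + -0.0500i → escape time 8
(row=2, col=2): c = -0.9300 + -0.0500i → escape time 8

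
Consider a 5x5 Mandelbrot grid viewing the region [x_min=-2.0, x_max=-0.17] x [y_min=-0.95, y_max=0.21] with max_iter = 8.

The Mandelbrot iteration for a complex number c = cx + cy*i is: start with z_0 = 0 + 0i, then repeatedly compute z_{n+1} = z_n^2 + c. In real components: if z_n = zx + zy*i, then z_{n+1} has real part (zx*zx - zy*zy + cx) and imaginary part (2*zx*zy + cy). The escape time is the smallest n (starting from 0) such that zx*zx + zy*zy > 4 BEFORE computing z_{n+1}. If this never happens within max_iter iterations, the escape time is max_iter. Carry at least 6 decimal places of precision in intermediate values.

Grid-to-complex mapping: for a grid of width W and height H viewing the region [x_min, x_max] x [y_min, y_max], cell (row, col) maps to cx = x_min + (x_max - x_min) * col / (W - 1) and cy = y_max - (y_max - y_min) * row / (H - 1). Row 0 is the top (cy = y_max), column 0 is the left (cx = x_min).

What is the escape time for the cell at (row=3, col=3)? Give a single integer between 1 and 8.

Answer: 8

Derivation:
z_0 = 0 + 0i, c = -0.6275 + -0.6600i
Iter 1: z = -0.6275 + -0.6600i, |z|^2 = 0.8294
Iter 2: z = -0.6693 + 0.1683i, |z|^2 = 0.4763
Iter 3: z = -0.2078 + -0.8853i, |z|^2 = 0.8269
Iter 4: z = -1.3681 + -0.2921i, |z|^2 = 1.9569
Iter 5: z = 1.1588 + 0.1391i, |z|^2 = 1.3622
Iter 6: z = 0.6960 + -0.3376i, |z|^2 = 0.5984
Iter 7: z = -0.2570 + -1.1299i, |z|^2 = 1.3427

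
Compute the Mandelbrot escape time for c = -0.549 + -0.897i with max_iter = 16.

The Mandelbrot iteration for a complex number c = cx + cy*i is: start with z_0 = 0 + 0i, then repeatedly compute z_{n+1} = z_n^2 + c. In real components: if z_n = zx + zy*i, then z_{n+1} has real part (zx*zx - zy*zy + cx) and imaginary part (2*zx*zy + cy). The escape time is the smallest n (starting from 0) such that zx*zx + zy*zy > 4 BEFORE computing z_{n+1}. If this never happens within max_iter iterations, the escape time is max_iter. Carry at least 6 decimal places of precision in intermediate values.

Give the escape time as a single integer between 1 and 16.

z_0 = 0 + 0i, c = -0.5490 + -0.8970i
Iter 1: z = -0.5490 + -0.8970i, |z|^2 = 1.1060
Iter 2: z = -1.0522 + 0.0879i, |z|^2 = 1.1149
Iter 3: z = 0.5504 + -1.0820i, |z|^2 = 1.4737
Iter 4: z = -1.4167 + -2.0881i, |z|^2 = 6.3673
Escaped at iteration 4

Answer: 4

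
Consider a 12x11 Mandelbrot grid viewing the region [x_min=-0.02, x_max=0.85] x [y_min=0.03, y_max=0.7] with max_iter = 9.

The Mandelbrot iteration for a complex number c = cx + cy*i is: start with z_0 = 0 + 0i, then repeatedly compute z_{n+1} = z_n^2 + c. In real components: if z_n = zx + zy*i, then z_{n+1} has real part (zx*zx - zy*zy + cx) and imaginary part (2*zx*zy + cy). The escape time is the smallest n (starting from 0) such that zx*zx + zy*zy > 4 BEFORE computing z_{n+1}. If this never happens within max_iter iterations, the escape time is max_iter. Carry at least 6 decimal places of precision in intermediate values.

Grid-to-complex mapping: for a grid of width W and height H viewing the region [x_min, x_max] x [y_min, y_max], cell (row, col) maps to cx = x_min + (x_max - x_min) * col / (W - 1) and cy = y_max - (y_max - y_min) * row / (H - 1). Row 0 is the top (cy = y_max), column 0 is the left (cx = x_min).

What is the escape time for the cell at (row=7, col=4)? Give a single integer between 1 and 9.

Answer: 9

Derivation:
z_0 = 0 + 0i, c = 0.2964 + 0.2310i
Iter 1: z = 0.2964 + 0.2310i, |z|^2 = 0.1412
Iter 2: z = 0.3308 + 0.3679i, |z|^2 = 0.2448
Iter 3: z = 0.2704 + 0.4744i, |z|^2 = 0.2982
Iter 4: z = 0.1444 + 0.4876i, |z|^2 = 0.2586
Iter 5: z = 0.0794 + 0.3718i, |z|^2 = 0.1446
Iter 6: z = 0.1644 + 0.2901i, |z|^2 = 0.1112
Iter 7: z = 0.2392 + 0.3264i, |z|^2 = 0.1638
Iter 8: z = 0.2471 + 0.3872i, |z|^2 = 0.2110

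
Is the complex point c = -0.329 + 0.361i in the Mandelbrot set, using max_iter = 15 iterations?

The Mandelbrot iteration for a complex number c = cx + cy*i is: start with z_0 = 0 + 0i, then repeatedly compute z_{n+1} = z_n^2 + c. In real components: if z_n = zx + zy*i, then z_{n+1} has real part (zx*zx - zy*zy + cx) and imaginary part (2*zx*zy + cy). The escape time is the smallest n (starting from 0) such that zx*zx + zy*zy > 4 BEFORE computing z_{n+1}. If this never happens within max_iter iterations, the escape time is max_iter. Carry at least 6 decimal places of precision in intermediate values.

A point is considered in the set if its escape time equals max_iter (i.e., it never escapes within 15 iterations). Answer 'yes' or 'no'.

Answer: yes

Derivation:
z_0 = 0 + 0i, c = -0.3290 + 0.3610i
Iter 1: z = -0.3290 + 0.3610i, |z|^2 = 0.2386
Iter 2: z = -0.3511 + 0.1235i, |z|^2 = 0.1385
Iter 3: z = -0.2210 + 0.2743i, |z|^2 = 0.1241
Iter 4: z = -0.3554 + 0.2398i, |z|^2 = 0.1838
Iter 5: z = -0.2602 + 0.1906i, |z|^2 = 0.1040
Iter 6: z = -0.2976 + 0.2618i, |z|^2 = 0.1571
Iter 7: z = -0.3090 + 0.2051i, |z|^2 = 0.1375
Iter 8: z = -0.2756 + 0.2342i, |z|^2 = 0.1308
Iter 9: z = -0.3079 + 0.2319i, |z|^2 = 0.1486
Iter 10: z = -0.2880 + 0.2182i, |z|^2 = 0.1305
Iter 11: z = -0.2937 + 0.2353i, |z|^2 = 0.1416
Iter 12: z = -0.2981 + 0.2228i, |z|^2 = 0.1385
Iter 13: z = -0.2897 + 0.2282i, |z|^2 = 0.1360
Iter 14: z = -0.2971 + 0.2288i, |z|^2 = 0.1406
Did not escape in 15 iterations → in set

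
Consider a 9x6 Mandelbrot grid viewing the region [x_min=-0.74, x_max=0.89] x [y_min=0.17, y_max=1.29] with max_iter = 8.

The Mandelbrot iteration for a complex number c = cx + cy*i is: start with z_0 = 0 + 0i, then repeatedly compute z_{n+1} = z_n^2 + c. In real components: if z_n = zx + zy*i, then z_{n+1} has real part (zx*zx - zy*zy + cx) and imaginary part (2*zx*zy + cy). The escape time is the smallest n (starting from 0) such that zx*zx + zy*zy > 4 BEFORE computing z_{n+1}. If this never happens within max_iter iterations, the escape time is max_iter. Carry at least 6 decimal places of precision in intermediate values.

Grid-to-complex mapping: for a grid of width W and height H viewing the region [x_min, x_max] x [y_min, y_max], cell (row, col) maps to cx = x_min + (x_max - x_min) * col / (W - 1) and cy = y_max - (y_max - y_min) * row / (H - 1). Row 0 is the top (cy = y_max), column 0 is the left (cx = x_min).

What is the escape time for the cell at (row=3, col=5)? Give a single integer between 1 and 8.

z_0 = 0 + 0i, c = 0.2787 + 0.6180i
Iter 1: z = 0.2787 + 0.6180i, |z|^2 = 0.4596
Iter 2: z = -0.0255 + 0.9625i, |z|^2 = 0.9271
Iter 3: z = -0.6471 + 0.5690i, |z|^2 = 0.7424
Iter 4: z = 0.3737 + -0.1183i, |z|^2 = 0.1537
Iter 5: z = 0.4044 + 0.5296i, |z|^2 = 0.4440
Iter 6: z = 0.1619 + 1.0463i, |z|^2 = 1.1210
Iter 7: z = -0.7899 + 0.9568i, |z|^2 = 1.5393

Answer: 8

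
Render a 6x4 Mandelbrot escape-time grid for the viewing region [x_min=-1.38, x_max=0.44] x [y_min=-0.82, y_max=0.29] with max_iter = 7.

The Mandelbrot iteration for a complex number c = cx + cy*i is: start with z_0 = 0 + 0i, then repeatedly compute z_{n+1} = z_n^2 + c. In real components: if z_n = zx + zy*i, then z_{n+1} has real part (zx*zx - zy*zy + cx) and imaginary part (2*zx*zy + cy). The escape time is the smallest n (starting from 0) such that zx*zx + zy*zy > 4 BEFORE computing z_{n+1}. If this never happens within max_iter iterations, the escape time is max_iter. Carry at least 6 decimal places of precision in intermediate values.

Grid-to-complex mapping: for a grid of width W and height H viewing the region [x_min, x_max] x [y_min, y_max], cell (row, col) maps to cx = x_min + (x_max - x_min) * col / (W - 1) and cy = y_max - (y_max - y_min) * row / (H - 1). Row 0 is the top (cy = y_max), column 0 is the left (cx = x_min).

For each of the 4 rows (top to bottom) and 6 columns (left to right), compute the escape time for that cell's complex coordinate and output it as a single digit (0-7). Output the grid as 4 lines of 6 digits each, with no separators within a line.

Answer: 677777
777776
457776
334773

Derivation:
(row=0, col=0): c = -1.3800 + 0.2900i → escape time 6
(row=0, col=1): c = -1.0160 + 0.2900i → escape time 7
(row=0, col=2): c = -0.6520 + 0.2900i → escape time 7
(row=0, col=3): c = -0.2880 + 0.2900i → escape time 7
(row=0, col=4): c = 0.0760 + 0.2900i → escape time 7
(row=0, col=5): c = 0.4400 + 0.2900i → escape time 7
(row=1, col=0): c = -1.3800 + -0.0800i → escape time 7
(row=1, col=1): c = -1.0160 + -0.0800i → escape time 7
(row=1, col=2): c = -0.6520 + -0.0800i → escape time 7
(row=1, col=3): c = -0.2880 + -0.0800i → escape time 7
(row=1, col=4): c = 0.0760 + -0.0800i → escape time 7
(row=1, col=5): c = 0.4400 + -0.0800i → escape time 6
(row=2, col=0): c = -1.3800 + -0.4500i → escape time 4
(row=2, col=1): c = -1.0160 + -0.4500i → escape time 5
(row=2, col=2): c = -0.6520 + -0.4500i → escape time 7
(row=2, col=3): c = -0.2880 + -0.4500i → escape time 7
(row=2, col=4): c = 0.0760 + -0.4500i → escape time 7
(row=2, col=5): c = 0.4400 + -0.4500i → escape time 6
(row=3, col=0): c = -1.3800 + -0.8200i → escape time 3
(row=3, col=1): c = -1.0160 + -0.8200i → escape time 3
(row=3, col=2): c = -0.6520 + -0.8200i → escape time 4
(row=3, col=3): c = -0.2880 + -0.8200i → escape time 7
(row=3, col=4): c = 0.0760 + -0.8200i → escape time 7
(row=3, col=5): c = 0.4400 + -0.8200i → escape time 3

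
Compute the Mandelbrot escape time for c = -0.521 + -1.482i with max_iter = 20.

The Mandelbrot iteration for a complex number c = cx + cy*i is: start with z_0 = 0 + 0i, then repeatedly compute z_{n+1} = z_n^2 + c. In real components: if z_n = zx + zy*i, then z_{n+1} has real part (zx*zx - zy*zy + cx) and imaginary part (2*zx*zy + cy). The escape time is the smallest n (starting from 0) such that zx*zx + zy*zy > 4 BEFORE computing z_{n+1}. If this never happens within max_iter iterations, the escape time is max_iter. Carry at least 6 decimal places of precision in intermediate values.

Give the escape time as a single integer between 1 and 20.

Answer: 2

Derivation:
z_0 = 0 + 0i, c = -0.5210 + -1.4820i
Iter 1: z = -0.5210 + -1.4820i, |z|^2 = 2.4678
Iter 2: z = -2.4459 + 0.0622i, |z|^2 = 5.9862
Escaped at iteration 2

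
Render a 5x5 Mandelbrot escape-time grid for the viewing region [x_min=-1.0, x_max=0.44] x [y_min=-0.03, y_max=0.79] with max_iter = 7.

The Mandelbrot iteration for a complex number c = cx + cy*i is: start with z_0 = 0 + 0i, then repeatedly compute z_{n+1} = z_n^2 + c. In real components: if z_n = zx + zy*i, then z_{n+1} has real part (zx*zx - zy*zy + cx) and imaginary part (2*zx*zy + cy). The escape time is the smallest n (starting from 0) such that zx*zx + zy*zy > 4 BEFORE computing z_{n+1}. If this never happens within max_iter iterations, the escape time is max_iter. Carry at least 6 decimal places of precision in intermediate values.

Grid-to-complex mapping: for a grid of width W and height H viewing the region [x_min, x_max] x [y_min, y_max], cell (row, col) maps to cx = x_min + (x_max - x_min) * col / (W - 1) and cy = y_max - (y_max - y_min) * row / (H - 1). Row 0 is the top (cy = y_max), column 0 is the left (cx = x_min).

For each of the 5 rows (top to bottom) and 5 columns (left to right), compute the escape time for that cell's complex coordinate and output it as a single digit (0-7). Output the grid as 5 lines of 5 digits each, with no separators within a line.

Answer: 34774
57776
77777
77777
77776

Derivation:
(row=0, col=0): c = -1.0000 + 0.7900i → escape time 3
(row=0, col=1): c = -0.6400 + 0.7900i → escape time 4
(row=0, col=2): c = -0.2800 + 0.7900i → escape time 7
(row=0, col=3): c = 0.0800 + 0.7900i → escape time 7
(row=0, col=4): c = 0.4400 + 0.7900i → escape time 4
(row=1, col=0): c = -1.0000 + 0.5850i → escape time 5
(row=1, col=1): c = -0.6400 + 0.5850i → escape time 7
(row=1, col=2): c = -0.2800 + 0.5850i → escape time 7
(row=1, col=3): c = 0.0800 + 0.5850i → escape time 7
(row=1, col=4): c = 0.4400 + 0.5850i → escape time 6
(row=2, col=0): c = -1.0000 + 0.3800i → escape time 7
(row=2, col=1): c = -0.6400 + 0.3800i → escape time 7
(row=2, col=2): c = -0.2800 + 0.3800i → escape time 7
(row=2, col=3): c = 0.0800 + 0.3800i → escape time 7
(row=2, col=4): c = 0.4400 + 0.3800i → escape time 7
(row=3, col=0): c = -1.0000 + 0.1750i → escape time 7
(row=3, col=1): c = -0.6400 + 0.1750i → escape time 7
(row=3, col=2): c = -0.2800 + 0.1750i → escape time 7
(row=3, col=3): c = 0.0800 + 0.1750i → escape time 7
(row=3, col=4): c = 0.4400 + 0.1750i → escape time 7
(row=4, col=0): c = -1.0000 + -0.0300i → escape time 7
(row=4, col=1): c = -0.6400 + -0.0300i → escape time 7
(row=4, col=2): c = -0.2800 + -0.0300i → escape time 7
(row=4, col=3): c = 0.0800 + -0.0300i → escape time 7
(row=4, col=4): c = 0.4400 + -0.0300i → escape time 6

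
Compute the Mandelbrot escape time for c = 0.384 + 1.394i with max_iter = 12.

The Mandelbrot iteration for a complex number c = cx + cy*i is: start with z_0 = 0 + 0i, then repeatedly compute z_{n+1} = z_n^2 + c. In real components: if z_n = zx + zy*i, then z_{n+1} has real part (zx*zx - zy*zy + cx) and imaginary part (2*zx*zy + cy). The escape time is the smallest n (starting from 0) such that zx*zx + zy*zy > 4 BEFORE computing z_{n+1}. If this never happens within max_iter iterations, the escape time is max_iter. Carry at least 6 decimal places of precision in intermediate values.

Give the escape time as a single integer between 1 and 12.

z_0 = 0 + 0i, c = 0.3840 + 1.3940i
Iter 1: z = 0.3840 + 1.3940i, |z|^2 = 2.0907
Iter 2: z = -1.4118 + 2.4646i, |z|^2 = 8.0673
Escaped at iteration 2

Answer: 2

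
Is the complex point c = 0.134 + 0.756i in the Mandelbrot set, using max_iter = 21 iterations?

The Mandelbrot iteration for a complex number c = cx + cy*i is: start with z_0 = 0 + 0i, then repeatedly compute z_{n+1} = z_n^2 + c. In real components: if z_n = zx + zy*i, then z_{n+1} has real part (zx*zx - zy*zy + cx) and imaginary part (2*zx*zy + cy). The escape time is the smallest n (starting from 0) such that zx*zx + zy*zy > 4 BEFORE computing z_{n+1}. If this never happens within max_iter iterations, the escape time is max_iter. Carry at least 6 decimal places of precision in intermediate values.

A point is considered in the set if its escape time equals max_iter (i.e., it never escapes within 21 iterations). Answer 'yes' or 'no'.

z_0 = 0 + 0i, c = 0.1340 + 0.7560i
Iter 1: z = 0.1340 + 0.7560i, |z|^2 = 0.5895
Iter 2: z = -0.4196 + 0.9586i, |z|^2 = 1.0950
Iter 3: z = -0.6089 + -0.0484i, |z|^2 = 0.3731
Iter 4: z = 0.5024 + 0.8150i, |z|^2 = 0.9166
Iter 5: z = -0.2778 + 1.5749i, |z|^2 = 2.5574
Iter 6: z = -2.2691 + -0.1189i, |z|^2 = 5.1627
Escaped at iteration 6

Answer: no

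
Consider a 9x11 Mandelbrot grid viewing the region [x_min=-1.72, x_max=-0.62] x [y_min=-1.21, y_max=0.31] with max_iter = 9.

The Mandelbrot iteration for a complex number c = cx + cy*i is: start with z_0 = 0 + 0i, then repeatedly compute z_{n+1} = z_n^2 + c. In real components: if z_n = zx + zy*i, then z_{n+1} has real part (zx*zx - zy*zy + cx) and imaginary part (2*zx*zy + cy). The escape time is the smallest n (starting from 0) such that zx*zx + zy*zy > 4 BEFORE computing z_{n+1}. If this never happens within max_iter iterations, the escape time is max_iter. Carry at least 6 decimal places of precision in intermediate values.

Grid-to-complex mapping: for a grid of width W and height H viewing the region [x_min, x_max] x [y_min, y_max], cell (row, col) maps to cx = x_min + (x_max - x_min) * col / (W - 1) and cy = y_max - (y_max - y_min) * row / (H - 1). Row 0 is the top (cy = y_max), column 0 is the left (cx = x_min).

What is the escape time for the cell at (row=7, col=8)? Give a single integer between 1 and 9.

z_0 = 0 + 0i, c = -0.6200 + -0.7540i
Iter 1: z = -0.6200 + -0.7540i, |z|^2 = 0.9529
Iter 2: z = -0.8041 + 0.1810i, |z|^2 = 0.6793
Iter 3: z = -0.0061 + -1.0450i, |z|^2 = 1.0921
Iter 4: z = -1.7120 + -0.7412i, |z|^2 = 3.4804
Iter 5: z = 1.7618 + 1.7838i, |z|^2 = 6.2857
Escaped at iteration 5

Answer: 5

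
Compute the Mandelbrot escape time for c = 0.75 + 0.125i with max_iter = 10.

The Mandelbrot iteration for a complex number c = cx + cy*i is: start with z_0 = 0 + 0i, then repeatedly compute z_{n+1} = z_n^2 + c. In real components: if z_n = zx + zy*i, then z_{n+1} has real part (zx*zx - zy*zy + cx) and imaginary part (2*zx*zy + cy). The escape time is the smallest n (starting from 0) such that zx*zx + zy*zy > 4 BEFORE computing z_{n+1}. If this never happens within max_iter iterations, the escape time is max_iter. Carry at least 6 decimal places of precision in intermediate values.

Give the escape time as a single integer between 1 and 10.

Answer: 3

Derivation:
z_0 = 0 + 0i, c = 0.7500 + 0.1250i
Iter 1: z = 0.7500 + 0.1250i, |z|^2 = 0.5781
Iter 2: z = 1.2969 + 0.3125i, |z|^2 = 1.7795
Iter 3: z = 2.3342 + 0.9355i, |z|^2 = 6.3239
Escaped at iteration 3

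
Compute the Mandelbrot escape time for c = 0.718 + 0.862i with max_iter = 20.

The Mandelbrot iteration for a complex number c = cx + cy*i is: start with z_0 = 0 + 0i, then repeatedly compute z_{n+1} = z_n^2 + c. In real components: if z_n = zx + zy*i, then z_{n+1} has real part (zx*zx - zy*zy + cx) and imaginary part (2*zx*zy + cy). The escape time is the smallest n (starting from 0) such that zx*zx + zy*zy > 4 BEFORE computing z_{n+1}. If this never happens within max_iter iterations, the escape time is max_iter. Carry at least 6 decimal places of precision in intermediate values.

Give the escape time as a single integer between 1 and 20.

z_0 = 0 + 0i, c = 0.7180 + 0.8620i
Iter 1: z = 0.7180 + 0.8620i, |z|^2 = 1.2586
Iter 2: z = 0.4905 + 2.0998i, |z|^2 = 4.6499
Escaped at iteration 2

Answer: 2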